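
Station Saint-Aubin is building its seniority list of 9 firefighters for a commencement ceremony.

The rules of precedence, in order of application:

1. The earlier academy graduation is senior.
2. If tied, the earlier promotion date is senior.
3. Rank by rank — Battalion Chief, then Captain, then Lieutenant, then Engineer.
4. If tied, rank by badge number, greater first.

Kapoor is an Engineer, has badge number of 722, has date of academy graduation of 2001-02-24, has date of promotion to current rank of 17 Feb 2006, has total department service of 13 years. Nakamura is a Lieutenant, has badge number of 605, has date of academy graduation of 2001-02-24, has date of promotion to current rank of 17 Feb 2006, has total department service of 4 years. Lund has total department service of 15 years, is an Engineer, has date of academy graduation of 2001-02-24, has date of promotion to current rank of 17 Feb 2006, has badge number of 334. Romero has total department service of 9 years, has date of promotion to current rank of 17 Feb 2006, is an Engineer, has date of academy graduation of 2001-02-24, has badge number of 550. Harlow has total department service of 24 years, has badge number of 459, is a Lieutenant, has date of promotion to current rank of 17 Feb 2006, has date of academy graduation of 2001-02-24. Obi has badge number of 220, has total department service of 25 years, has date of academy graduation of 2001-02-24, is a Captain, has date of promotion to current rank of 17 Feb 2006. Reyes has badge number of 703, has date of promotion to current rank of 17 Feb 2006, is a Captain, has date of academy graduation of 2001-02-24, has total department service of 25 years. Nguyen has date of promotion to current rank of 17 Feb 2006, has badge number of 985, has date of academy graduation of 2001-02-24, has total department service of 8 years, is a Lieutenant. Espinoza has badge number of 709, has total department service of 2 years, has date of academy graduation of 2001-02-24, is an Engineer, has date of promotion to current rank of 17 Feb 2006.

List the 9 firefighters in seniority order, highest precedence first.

By date of academy graduation (earlier first): Reyes, Obi, Nguyen, Nakamura, Harlow, Kapoor, Espinoza, Romero and Lund (each 2001-02-24).
Reyes, Obi, Nguyen, Nakamura, Harlow, Kapoor, Espinoza, Romero and Lund all have date of promotion to current rank 17 Feb 2006, so the next rule applies.
Among Reyes, Obi, Nguyen, Nakamura, Harlow, Kapoor, Espinoza, Romero and Lund, by rank: Reyes and Obi (Captain) before Nguyen, Nakamura and Harlow (Lieutenant) before Kapoor, Espinoza, Romero and Lund (Engineer).
Among Reyes and Obi, by badge number (higher first): Reyes (703) before Obi (220).
Among Nguyen, Nakamura and Harlow, by badge number (higher first): Nguyen (985) before Nakamura (605) before Harlow (459).
Among Kapoor, Espinoza, Romero and Lund, by badge number (higher first): Kapoor (722) before Espinoza (709) before Romero (550) before Lund (334).
Full order: Reyes, Obi, Nguyen, Nakamura, Harlow, Kapoor, Espinoza, Romero, Lund.

Reyes, Obi, Nguyen, Nakamura, Harlow, Kapoor, Espinoza, Romero, Lund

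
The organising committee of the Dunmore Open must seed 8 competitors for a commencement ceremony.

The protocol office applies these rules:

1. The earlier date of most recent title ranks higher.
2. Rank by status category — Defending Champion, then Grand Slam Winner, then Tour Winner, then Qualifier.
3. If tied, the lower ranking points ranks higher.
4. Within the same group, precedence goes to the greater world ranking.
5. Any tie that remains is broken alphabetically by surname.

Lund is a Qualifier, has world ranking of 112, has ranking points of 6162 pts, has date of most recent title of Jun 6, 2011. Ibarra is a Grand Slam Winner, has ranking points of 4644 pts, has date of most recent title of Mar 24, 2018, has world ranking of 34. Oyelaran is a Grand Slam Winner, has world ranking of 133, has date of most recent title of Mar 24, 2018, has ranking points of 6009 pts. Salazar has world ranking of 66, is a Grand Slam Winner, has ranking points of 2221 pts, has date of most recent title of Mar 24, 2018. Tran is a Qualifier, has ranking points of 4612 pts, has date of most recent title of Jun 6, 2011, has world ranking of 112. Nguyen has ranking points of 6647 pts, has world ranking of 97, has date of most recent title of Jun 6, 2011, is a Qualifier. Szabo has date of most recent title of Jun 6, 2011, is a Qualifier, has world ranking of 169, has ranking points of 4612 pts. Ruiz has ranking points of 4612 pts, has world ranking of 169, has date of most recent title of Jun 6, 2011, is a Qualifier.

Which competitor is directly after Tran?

Lund

By date of most recent title (earlier first): Ruiz, Szabo, Tran, Lund and Nguyen (each Jun 6, 2011); then Salazar, Ibarra and Oyelaran (each Mar 24, 2018).
Ruiz, Szabo, Tran, Lund and Nguyen are each Qualifier, so the next rule applies.
Among Ruiz, Szabo, Tran, Lund and Nguyen, by ranking points (lower first): Ruiz, Szabo and Tran (4612 pts) before Lund (6162 pts) before Nguyen (6647 pts).
Among Ruiz, Szabo and Tran, by world ranking (higher first): Ruiz and Szabo (169) before Tran (112).
Among Ruiz and Szabo, alphabetically by surname: Ruiz before Szabo.
Salazar, Ibarra and Oyelaran are each Grand Slam Winner, so the next rule applies.
Among Salazar, Ibarra and Oyelaran, by ranking points (lower first): Salazar (2221 pts) before Ibarra (4644 pts) before Oyelaran (6009 pts).
Order: Ruiz, Szabo, Tran, Lund, Nguyen, Salazar, Ibarra, Oyelaran.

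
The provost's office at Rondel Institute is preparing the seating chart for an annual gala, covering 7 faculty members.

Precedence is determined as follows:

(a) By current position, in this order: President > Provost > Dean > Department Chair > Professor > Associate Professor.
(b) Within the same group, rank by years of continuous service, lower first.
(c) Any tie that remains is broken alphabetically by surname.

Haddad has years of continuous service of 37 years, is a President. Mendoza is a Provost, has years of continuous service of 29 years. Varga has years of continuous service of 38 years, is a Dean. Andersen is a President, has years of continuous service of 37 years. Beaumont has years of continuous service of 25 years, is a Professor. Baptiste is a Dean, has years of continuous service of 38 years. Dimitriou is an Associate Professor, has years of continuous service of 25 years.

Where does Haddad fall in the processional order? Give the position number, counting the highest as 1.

2

By current position: Andersen and Haddad (President); then Mendoza (Provost); then Baptiste and Varga (Dean); then Beaumont (Professor); then Dimitriou (Associate Professor).
Andersen and Haddad both have years of continuous service 37 years, so the next rule applies.
Among Andersen and Haddad, alphabetically by surname: Andersen before Haddad.
Baptiste and Varga both have years of continuous service 38 years, so the next rule applies.
Among Baptiste and Varga, alphabetically by surname: Baptiste before Varga.
Order: Andersen, Haddad, Mendoza, Baptiste, Varga, Beaumont, Dimitriou. So position 2.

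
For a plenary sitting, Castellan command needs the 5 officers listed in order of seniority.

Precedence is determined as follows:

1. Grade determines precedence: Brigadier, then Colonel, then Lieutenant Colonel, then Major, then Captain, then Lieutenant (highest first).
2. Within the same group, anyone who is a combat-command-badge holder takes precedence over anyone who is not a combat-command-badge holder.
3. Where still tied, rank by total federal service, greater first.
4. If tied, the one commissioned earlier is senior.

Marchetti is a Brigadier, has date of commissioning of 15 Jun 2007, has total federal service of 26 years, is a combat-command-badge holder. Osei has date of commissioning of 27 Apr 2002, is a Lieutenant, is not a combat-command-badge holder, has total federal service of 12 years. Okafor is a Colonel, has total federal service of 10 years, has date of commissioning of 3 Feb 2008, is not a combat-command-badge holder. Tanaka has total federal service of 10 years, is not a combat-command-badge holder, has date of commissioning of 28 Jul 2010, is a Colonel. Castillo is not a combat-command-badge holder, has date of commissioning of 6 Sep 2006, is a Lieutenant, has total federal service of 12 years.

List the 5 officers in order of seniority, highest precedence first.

Marchetti, Okafor, Tanaka, Osei, Castillo

By grade: Marchetti (Brigadier); then Okafor and Tanaka (Colonel); then Osei and Castillo (Lieutenant).
Okafor and Tanaka are each not a combat-command-badge holder, so the next rule applies.
Okafor and Tanaka both have total federal service 10 years, so the next rule applies.
Among Okafor and Tanaka, by date of commissioning (earlier first): Okafor (3 Feb 2008) before Tanaka (28 Jul 2010).
Osei and Castillo are each not a combat-command-badge holder, so the next rule applies.
Osei and Castillo both have total federal service 12 years, so the next rule applies.
Among Osei and Castillo, by date of commissioning (earlier first): Osei (27 Apr 2002) before Castillo (6 Sep 2006).
Full order: Marchetti, Okafor, Tanaka, Osei, Castillo.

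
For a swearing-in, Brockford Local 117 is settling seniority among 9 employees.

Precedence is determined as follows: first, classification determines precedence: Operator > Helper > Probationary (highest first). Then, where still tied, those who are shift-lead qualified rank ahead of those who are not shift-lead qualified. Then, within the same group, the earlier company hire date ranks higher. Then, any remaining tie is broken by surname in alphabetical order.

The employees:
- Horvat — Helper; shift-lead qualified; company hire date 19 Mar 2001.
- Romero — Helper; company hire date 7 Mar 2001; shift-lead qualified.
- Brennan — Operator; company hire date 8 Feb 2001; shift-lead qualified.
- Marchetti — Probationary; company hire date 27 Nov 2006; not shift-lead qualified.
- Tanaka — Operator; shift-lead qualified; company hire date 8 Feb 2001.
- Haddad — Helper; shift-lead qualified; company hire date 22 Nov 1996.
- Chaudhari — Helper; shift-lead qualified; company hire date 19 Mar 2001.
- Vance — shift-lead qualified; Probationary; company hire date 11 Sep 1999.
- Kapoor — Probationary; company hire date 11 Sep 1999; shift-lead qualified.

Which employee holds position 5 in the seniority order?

By classification: Brennan and Tanaka (Operator); then Haddad, Romero, Chaudhari and Horvat (Helper); then Kapoor, Vance and Marchetti (Probationary).
Brennan and Tanaka are each shift-lead qualified, so the next rule applies.
Brennan and Tanaka both have company hire date 8 Feb 2001, so the next rule applies.
Among Brennan and Tanaka, alphabetically by surname: Brennan before Tanaka.
Haddad, Romero, Chaudhari and Horvat are each shift-lead qualified, so the next rule applies.
Among Haddad, Romero, Chaudhari and Horvat, by company hire date (earlier first): Haddad (22 Nov 1996) before Romero (7 Mar 2001) before Chaudhari and Horvat (19 Mar 2001).
Among Chaudhari and Horvat, alphabetically by surname: Chaudhari before Horvat.
Among Kapoor, Vance and Marchetti, shift-lead qualified before not shift-lead qualified: Kapoor and Vance (shift-lead qualified) before Marchetti (not shift-lead qualified).
Kapoor and Vance both have company hire date 11 Sep 1999, so the next rule applies.
Among Kapoor and Vance, alphabetically by surname: Kapoor before Vance.
Order: Brennan, Tanaka, Haddad, Romero, Chaudhari, Horvat, Kapoor, Vance, Marchetti.

Chaudhari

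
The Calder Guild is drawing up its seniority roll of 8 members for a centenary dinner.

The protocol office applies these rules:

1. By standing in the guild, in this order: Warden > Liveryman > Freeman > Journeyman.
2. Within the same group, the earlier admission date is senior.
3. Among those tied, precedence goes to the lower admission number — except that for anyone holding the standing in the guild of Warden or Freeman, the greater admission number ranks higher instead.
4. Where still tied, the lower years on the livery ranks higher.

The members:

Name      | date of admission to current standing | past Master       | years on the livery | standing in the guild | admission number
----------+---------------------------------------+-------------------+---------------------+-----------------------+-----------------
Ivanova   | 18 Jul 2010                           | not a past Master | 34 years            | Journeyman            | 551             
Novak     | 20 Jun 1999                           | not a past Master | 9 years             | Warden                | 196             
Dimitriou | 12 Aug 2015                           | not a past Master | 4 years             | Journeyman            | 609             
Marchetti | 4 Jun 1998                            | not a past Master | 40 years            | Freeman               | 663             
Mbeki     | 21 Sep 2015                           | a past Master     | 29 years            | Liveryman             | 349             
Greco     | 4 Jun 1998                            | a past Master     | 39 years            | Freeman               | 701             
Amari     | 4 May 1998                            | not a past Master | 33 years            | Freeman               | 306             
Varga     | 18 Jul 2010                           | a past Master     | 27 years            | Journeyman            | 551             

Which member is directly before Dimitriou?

Ivanova

By standing in the guild: Novak (Warden); then Mbeki (Liveryman); then Amari, Greco and Marchetti (Freeman); then Varga, Ivanova and Dimitriou (Journeyman).
Among Amari, Greco and Marchetti, by date of admission to current standing (earlier first): Amari (4 May 1998) before Greco and Marchetti (4 Jun 1998).
Among Greco and Marchetti, by admission number (higher first) (reversed rule for this group): Greco (701) before Marchetti (663).
Among Varga, Ivanova and Dimitriou, by date of admission to current standing (earlier first): Varga and Ivanova (18 Jul 2010) before Dimitriou (12 Aug 2015).
Varga and Ivanova both have admission number 551, so the next rule applies.
Among Varga and Ivanova, by years on the livery (lower first): Varga (27 years) before Ivanova (34 years).
Order: Novak, Mbeki, Amari, Greco, Marchetti, Varga, Ivanova, Dimitriou.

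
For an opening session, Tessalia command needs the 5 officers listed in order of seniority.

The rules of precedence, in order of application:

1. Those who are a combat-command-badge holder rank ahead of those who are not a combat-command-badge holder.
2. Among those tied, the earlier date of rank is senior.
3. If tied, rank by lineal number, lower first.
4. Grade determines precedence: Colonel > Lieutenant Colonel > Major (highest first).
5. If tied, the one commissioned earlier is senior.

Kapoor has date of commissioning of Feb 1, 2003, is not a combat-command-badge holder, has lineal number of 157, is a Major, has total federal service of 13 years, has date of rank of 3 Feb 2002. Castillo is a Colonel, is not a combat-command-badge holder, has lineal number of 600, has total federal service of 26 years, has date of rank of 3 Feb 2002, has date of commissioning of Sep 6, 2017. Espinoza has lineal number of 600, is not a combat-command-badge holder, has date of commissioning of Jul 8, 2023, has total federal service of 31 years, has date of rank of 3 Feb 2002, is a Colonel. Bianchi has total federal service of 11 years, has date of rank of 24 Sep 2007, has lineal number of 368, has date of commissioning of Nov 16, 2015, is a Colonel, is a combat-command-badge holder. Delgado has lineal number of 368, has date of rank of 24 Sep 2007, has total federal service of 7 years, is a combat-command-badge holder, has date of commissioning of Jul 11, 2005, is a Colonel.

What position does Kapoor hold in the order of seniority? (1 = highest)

3

By the first rule: Delgado and Bianchi (both a combat-command-badge holder); then Kapoor, Castillo and Espinoza (each not a combat-command-badge holder).
Delgado and Bianchi both have date of rank 24 Sep 2007, so the next rule applies.
Delgado and Bianchi both have lineal number 368, so the next rule applies.
Delgado and Bianchi are each Colonel, so the next rule applies.
Among Delgado and Bianchi, by date of commissioning (earlier first): Delgado (Jul 11, 2005) before Bianchi (Nov 16, 2015).
Kapoor, Castillo and Espinoza all have date of rank 3 Feb 2002, so the next rule applies.
Among Kapoor, Castillo and Espinoza, by lineal number (lower first): Kapoor (157) before Castillo and Espinoza (600).
Castillo and Espinoza are each Colonel, so the next rule applies.
Among Castillo and Espinoza, by date of commissioning (earlier first): Castillo (Sep 6, 2017) before Espinoza (Jul 8, 2023).
Order: Delgado, Bianchi, Kapoor, Castillo, Espinoza. So position 3.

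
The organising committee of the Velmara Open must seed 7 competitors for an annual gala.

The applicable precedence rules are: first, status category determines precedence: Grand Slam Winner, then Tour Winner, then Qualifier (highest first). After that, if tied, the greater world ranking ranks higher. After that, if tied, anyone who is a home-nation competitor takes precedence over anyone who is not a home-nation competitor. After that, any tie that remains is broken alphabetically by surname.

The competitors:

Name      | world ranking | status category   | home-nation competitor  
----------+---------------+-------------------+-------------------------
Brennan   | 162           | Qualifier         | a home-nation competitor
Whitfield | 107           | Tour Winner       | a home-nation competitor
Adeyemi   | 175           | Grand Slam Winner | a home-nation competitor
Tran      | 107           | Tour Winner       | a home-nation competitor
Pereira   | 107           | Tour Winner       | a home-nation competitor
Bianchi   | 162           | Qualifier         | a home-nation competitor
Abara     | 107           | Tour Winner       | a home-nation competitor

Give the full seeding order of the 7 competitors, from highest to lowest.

Adeyemi, Abara, Pereira, Tran, Whitfield, Bianchi, Brennan

By status category: Adeyemi (Grand Slam Winner); then Abara, Pereira, Tran and Whitfield (Tour Winner); then Bianchi and Brennan (Qualifier).
Abara, Pereira, Tran and Whitfield all have world ranking 107, so the next rule applies.
Abara, Pereira, Tran and Whitfield are each a home-nation competitor, so the next rule applies.
Among Abara, Pereira, Tran and Whitfield, alphabetically by surname: Abara before Pereira before Tran before Whitfield.
Bianchi and Brennan both have world ranking 162, so the next rule applies.
Bianchi and Brennan are each a home-nation competitor, so the next rule applies.
Among Bianchi and Brennan, alphabetically by surname: Bianchi before Brennan.
Full order: Adeyemi, Abara, Pereira, Tran, Whitfield, Bianchi, Brennan.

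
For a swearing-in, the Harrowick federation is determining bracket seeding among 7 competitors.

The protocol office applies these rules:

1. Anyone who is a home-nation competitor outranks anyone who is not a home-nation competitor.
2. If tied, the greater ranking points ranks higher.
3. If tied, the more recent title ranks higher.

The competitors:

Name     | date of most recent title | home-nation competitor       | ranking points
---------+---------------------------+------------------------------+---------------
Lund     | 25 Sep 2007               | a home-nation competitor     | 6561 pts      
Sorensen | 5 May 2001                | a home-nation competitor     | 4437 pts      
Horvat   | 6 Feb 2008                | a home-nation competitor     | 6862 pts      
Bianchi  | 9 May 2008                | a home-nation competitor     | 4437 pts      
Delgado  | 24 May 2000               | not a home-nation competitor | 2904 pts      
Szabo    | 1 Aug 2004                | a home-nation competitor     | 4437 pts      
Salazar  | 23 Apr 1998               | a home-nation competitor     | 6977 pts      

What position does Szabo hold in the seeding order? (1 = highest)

By the first rule: Salazar, Horvat, Lund, Bianchi, Szabo and Sorensen (each a home-nation competitor); then Delgado (not a home-nation competitor).
Among Salazar, Horvat, Lund, Bianchi, Szabo and Sorensen, by ranking points (higher first): Salazar (6977 pts) before Horvat (6862 pts) before Lund (6561 pts) before Bianchi, Szabo and Sorensen (4437 pts).
Among Bianchi, Szabo and Sorensen, by date of most recent title (later first): Bianchi (9 May 2008) before Szabo (1 Aug 2004) before Sorensen (5 May 2001).
Order: Salazar, Horvat, Lund, Bianchi, Szabo, Sorensen, Delgado. So position 5.

5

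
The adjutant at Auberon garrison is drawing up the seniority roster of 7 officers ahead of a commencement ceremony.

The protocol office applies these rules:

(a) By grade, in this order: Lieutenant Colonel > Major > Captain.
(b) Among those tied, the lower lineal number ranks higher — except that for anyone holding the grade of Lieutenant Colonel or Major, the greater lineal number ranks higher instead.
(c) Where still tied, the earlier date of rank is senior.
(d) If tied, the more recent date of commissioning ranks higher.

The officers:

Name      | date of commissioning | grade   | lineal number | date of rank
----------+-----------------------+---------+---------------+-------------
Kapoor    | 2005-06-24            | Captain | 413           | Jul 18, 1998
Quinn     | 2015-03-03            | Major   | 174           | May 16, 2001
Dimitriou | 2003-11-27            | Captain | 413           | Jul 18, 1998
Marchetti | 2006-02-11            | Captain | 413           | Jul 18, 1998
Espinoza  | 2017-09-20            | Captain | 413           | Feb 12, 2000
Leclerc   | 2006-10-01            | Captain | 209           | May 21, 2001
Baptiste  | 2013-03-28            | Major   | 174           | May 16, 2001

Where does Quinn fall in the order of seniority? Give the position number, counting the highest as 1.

By grade: Quinn and Baptiste (Major); then Leclerc, Marchetti, Kapoor, Dimitriou and Espinoza (Captain).
Quinn and Baptiste both have lineal number 174, so the next rule applies.
Quinn and Baptiste both have date of rank May 16, 2001, so the next rule applies.
Among Quinn and Baptiste, by date of commissioning (later first): Quinn (2015-03-03) before Baptiste (2013-03-28).
Among Leclerc, Marchetti, Kapoor, Dimitriou and Espinoza, by lineal number (lower first): Leclerc (209) before Marchetti, Kapoor, Dimitriou and Espinoza (413).
Among Marchetti, Kapoor, Dimitriou and Espinoza, by date of rank (earlier first): Marchetti, Kapoor and Dimitriou (Jul 18, 1998) before Espinoza (Feb 12, 2000).
Among Marchetti, Kapoor and Dimitriou, by date of commissioning (later first): Marchetti (2006-02-11) before Kapoor (2005-06-24) before Dimitriou (2003-11-27).
Order: Quinn, Baptiste, Leclerc, Marchetti, Kapoor, Dimitriou, Espinoza. So position 1.

1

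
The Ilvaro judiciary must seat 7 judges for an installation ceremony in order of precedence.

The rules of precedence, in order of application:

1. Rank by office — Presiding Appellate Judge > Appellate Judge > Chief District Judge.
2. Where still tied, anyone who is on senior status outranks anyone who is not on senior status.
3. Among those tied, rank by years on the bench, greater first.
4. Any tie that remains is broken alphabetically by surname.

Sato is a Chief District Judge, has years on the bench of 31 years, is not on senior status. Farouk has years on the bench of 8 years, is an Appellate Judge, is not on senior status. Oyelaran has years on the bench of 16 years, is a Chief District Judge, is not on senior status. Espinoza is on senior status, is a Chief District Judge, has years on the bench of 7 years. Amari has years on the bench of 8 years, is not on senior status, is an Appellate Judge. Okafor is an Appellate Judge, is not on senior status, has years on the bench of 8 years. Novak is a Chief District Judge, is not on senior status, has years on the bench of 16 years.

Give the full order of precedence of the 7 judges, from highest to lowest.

Amari, Farouk, Okafor, Espinoza, Sato, Novak, Oyelaran

By office: Amari, Farouk and Okafor (Appellate Judge); then Espinoza, Sato, Novak and Oyelaran (Chief District Judge).
Amari, Farouk and Okafor are each not on senior status, so the next rule applies.
Amari, Farouk and Okafor all have years on the bench 8 years, so the next rule applies.
Among Amari, Farouk and Okafor, alphabetically by surname: Amari before Farouk before Okafor.
Among Espinoza, Sato, Novak and Oyelaran, on senior status before not on senior status: Espinoza (on senior status) before Sato, Novak and Oyelaran (not on senior status).
Among Sato, Novak and Oyelaran, by years on the bench (higher first): Sato (31 years) before Novak and Oyelaran (16 years).
Among Novak and Oyelaran, alphabetically by surname: Novak before Oyelaran.
Full order: Amari, Farouk, Okafor, Espinoza, Sato, Novak, Oyelaran.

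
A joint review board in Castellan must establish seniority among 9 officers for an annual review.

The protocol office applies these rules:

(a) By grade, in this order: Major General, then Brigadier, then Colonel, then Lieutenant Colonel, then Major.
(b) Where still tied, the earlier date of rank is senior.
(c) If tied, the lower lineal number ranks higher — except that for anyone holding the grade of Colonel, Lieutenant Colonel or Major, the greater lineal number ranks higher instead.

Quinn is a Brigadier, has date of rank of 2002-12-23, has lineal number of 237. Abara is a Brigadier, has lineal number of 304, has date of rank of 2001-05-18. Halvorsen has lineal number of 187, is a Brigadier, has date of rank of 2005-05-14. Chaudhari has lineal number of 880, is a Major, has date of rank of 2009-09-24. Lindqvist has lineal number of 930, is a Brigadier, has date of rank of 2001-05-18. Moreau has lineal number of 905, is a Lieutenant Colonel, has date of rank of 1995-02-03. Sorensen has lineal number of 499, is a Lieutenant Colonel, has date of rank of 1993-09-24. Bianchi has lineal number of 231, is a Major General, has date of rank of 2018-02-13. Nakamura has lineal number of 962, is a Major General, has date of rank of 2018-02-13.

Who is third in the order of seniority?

By grade: Bianchi and Nakamura (Major General); then Abara, Lindqvist, Quinn and Halvorsen (Brigadier); then Sorensen and Moreau (Lieutenant Colonel); then Chaudhari (Major).
Bianchi and Nakamura both have date of rank 2018-02-13, so the next rule applies.
Among Bianchi and Nakamura, by lineal number (lower first): Bianchi (231) before Nakamura (962).
Among Abara, Lindqvist, Quinn and Halvorsen, by date of rank (earlier first): Abara and Lindqvist (2001-05-18) before Quinn (2002-12-23) before Halvorsen (2005-05-14).
Among Abara and Lindqvist, by lineal number (lower first): Abara (304) before Lindqvist (930).
Among Sorensen and Moreau, by date of rank (earlier first): Sorensen (1993-09-24) before Moreau (1995-02-03).
Order: Bianchi, Nakamura, Abara, Lindqvist, Quinn, Halvorsen, Sorensen, Moreau, Chaudhari.

Abara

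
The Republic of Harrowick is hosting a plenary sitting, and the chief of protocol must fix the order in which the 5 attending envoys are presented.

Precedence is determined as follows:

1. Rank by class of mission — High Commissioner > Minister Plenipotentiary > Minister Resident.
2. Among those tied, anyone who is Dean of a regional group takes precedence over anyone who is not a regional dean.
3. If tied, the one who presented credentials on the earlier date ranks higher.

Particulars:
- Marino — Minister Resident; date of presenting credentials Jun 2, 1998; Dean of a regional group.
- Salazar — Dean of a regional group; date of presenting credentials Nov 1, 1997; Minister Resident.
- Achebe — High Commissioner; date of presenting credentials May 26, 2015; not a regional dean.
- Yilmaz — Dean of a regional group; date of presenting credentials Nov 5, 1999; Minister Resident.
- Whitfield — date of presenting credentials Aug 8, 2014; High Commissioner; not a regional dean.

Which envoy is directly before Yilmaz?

Marino

By class of mission: Whitfield and Achebe (High Commissioner); then Salazar, Marino and Yilmaz (Minister Resident).
Whitfield and Achebe are each not a regional dean, so the next rule applies.
Among Whitfield and Achebe, by date of presenting credentials (earlier first): Whitfield (Aug 8, 2014) before Achebe (May 26, 2015).
Salazar, Marino and Yilmaz are each Dean of a regional group, so the next rule applies.
Among Salazar, Marino and Yilmaz, by date of presenting credentials (earlier first): Salazar (Nov 1, 1997) before Marino (Jun 2, 1998) before Yilmaz (Nov 5, 1999).
Order: Whitfield, Achebe, Salazar, Marino, Yilmaz.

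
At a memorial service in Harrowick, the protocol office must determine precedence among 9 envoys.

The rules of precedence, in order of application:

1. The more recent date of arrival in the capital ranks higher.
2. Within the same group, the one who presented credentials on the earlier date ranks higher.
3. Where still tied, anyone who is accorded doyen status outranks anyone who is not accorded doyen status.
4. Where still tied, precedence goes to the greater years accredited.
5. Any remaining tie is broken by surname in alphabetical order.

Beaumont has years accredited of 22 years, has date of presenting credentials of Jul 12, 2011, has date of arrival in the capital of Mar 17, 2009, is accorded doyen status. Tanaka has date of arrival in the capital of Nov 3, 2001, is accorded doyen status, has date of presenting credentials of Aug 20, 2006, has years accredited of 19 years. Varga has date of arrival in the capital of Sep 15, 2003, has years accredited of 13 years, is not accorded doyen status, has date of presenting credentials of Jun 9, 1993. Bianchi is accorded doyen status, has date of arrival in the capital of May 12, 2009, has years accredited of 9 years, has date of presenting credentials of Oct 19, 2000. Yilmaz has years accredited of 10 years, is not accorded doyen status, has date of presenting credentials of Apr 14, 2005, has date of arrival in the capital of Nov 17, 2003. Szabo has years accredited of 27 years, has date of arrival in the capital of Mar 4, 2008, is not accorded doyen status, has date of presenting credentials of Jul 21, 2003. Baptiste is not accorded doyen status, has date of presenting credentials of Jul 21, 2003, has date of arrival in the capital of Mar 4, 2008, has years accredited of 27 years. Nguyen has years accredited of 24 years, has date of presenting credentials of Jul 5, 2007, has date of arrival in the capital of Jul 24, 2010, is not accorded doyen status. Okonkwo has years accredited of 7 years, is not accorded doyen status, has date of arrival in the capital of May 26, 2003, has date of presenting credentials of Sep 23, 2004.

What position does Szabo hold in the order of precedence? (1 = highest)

By date of arrival in the capital (later first): Nguyen (Jul 24, 2010); then Bianchi (May 12, 2009); then Beaumont (Mar 17, 2009); then Baptiste and Szabo (both Mar 4, 2008); then Yilmaz (Nov 17, 2003); then Varga (Sep 15, 2003); then Okonkwo (May 26, 2003); then Tanaka (Nov 3, 2001).
Baptiste and Szabo both have date of presenting credentials Jul 21, 2003, so the next rule applies.
Baptiste and Szabo are each not accorded doyen status, so the next rule applies.
Baptiste and Szabo both have years accredited 27 years, so the next rule applies.
Among Baptiste and Szabo, alphabetically by surname: Baptiste before Szabo.
Order: Nguyen, Bianchi, Beaumont, Baptiste, Szabo, Yilmaz, Varga, Okonkwo, Tanaka. So position 5.

5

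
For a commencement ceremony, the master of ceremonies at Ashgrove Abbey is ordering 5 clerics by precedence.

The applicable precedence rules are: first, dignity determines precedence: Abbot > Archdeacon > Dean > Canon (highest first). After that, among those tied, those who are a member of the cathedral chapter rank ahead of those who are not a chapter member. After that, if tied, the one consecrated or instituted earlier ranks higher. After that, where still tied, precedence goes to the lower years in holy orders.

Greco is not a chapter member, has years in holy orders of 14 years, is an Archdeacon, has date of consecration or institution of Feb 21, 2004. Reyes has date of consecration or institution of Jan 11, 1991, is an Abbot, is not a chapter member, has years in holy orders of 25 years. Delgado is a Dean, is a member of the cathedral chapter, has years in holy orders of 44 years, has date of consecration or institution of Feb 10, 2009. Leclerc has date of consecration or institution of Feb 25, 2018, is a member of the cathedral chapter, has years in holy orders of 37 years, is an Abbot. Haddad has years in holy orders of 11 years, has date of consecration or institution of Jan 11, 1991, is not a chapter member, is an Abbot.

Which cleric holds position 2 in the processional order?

Haddad

By dignity: Leclerc, Haddad and Reyes (Abbot); then Greco (Archdeacon); then Delgado (Dean).
Among Leclerc, Haddad and Reyes, a member of the cathedral chapter before not a chapter member: Leclerc (a member of the cathedral chapter) before Haddad and Reyes (not a chapter member).
Haddad and Reyes both have date of consecration or institution Jan 11, 1991, so the next rule applies.
Among Haddad and Reyes, by years in holy orders (lower first): Haddad (11 years) before Reyes (25 years).
Order: Leclerc, Haddad, Reyes, Greco, Delgado.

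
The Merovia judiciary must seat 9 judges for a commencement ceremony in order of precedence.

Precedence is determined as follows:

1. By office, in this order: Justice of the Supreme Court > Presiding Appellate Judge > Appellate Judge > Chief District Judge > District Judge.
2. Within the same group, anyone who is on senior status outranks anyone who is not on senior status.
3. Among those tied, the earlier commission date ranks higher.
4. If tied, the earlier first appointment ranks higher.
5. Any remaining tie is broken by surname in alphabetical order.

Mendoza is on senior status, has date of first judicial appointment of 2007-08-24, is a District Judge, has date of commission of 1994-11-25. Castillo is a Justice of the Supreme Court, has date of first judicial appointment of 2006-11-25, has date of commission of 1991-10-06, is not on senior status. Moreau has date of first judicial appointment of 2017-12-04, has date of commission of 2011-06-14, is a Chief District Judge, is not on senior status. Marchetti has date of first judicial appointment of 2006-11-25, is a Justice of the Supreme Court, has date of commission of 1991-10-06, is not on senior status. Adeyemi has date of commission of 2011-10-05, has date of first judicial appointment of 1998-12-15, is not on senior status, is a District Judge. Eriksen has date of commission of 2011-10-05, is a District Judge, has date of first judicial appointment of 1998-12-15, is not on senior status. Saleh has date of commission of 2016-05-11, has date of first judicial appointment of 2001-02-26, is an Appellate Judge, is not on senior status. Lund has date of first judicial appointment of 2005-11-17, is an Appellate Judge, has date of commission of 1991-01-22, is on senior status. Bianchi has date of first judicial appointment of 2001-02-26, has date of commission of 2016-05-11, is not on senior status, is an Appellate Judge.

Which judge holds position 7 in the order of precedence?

Mendoza

By office: Castillo and Marchetti (Justice of the Supreme Court); then Lund, Bianchi and Saleh (Appellate Judge); then Moreau (Chief District Judge); then Mendoza, Adeyemi and Eriksen (District Judge).
Castillo and Marchetti are each not on senior status, so the next rule applies.
Castillo and Marchetti both have date of commission 1991-10-06, so the next rule applies.
Castillo and Marchetti both have date of first judicial appointment 2006-11-25, so the next rule applies.
Among Castillo and Marchetti, alphabetically by surname: Castillo before Marchetti.
Among Lund, Bianchi and Saleh, on senior status before not on senior status: Lund (on senior status) before Bianchi and Saleh (not on senior status).
Bianchi and Saleh both have date of commission 2016-05-11, so the next rule applies.
Bianchi and Saleh both have date of first judicial appointment 2001-02-26, so the next rule applies.
Among Bianchi and Saleh, alphabetically by surname: Bianchi before Saleh.
Among Mendoza, Adeyemi and Eriksen, on senior status before not on senior status: Mendoza (on senior status) before Adeyemi and Eriksen (not on senior status).
Adeyemi and Eriksen both have date of commission 2011-10-05, so the next rule applies.
Adeyemi and Eriksen both have date of first judicial appointment 1998-12-15, so the next rule applies.
Among Adeyemi and Eriksen, alphabetically by surname: Adeyemi before Eriksen.
Order: Castillo, Marchetti, Lund, Bianchi, Saleh, Moreau, Mendoza, Adeyemi, Eriksen.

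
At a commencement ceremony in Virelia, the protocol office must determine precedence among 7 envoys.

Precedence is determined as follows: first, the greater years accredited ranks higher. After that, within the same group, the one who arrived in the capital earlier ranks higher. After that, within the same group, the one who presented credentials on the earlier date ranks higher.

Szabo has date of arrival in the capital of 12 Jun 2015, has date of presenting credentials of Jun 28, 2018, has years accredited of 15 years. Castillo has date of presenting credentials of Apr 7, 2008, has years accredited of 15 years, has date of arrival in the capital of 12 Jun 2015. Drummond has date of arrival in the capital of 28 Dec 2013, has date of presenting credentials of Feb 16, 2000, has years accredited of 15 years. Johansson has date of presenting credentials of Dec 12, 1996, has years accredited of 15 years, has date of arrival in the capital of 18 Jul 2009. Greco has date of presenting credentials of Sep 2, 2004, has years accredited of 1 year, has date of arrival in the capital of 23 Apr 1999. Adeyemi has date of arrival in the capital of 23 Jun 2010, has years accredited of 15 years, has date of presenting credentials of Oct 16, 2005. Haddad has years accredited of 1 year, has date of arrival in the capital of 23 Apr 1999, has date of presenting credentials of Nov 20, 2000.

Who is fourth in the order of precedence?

By years accredited (higher first): Johansson, Adeyemi, Drummond, Castillo and Szabo (each 15 years); then Haddad and Greco (both 1 year).
Among Johansson, Adeyemi, Drummond, Castillo and Szabo, by date of arrival in the capital (earlier first): Johansson (18 Jul 2009) before Adeyemi (23 Jun 2010) before Drummond (28 Dec 2013) before Castillo and Szabo (12 Jun 2015).
Among Castillo and Szabo, by date of presenting credentials (earlier first): Castillo (Apr 7, 2008) before Szabo (Jun 28, 2018).
Haddad and Greco both have date of arrival in the capital 23 Apr 1999, so the next rule applies.
Among Haddad and Greco, by date of presenting credentials (earlier first): Haddad (Nov 20, 2000) before Greco (Sep 2, 2004).
Order: Johansson, Adeyemi, Drummond, Castillo, Szabo, Haddad, Greco.

Castillo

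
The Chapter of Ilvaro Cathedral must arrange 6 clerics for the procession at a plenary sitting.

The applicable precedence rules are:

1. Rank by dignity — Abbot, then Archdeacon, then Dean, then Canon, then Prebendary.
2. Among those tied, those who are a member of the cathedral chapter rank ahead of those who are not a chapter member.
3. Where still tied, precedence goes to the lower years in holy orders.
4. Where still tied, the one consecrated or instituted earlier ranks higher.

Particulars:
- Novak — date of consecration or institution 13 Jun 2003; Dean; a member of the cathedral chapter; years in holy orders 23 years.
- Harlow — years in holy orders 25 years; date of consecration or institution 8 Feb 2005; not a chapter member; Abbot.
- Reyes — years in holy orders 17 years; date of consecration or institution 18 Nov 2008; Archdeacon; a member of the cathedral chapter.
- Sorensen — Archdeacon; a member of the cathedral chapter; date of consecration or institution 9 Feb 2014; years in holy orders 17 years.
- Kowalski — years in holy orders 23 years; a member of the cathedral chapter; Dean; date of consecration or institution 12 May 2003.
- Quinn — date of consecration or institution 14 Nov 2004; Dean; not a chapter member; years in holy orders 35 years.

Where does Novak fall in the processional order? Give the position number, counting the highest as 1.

By dignity: Harlow (Abbot); then Reyes and Sorensen (Archdeacon); then Kowalski, Novak and Quinn (Dean).
Reyes and Sorensen are each a member of the cathedral chapter, so the next rule applies.
Reyes and Sorensen both have years in holy orders 17 years, so the next rule applies.
Among Reyes and Sorensen, by date of consecration or institution (earlier first): Reyes (18 Nov 2008) before Sorensen (9 Feb 2014).
Among Kowalski, Novak and Quinn, a member of the cathedral chapter before not a chapter member: Kowalski and Novak (a member of the cathedral chapter) before Quinn (not a chapter member).
Kowalski and Novak both have years in holy orders 23 years, so the next rule applies.
Among Kowalski and Novak, by date of consecration or institution (earlier first): Kowalski (12 May 2003) before Novak (13 Jun 2003).
Order: Harlow, Reyes, Sorensen, Kowalski, Novak, Quinn. So position 5.

5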